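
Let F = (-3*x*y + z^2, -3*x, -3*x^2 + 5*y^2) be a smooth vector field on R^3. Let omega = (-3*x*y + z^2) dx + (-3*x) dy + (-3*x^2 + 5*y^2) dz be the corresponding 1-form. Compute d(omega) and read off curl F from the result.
d(omega) = (10*y) dy ∧ dz + (6*x + 2*z) dz ∧ dx + (3*x - 3) dx ∧ dy; curl F = (10*y, 6*x + 2*z, 3*x - 3)

d omega = sum_{i<j} (∂f_j/∂x_i - ∂f_i/∂x_j) dx_i ∧ dx_j. Under the identification (dy ∧ dz, dz ∧ dx, dx ∧ dy) ↔ (e_x, e_y, e_z), the coefficients are exactly the components of curl F. Compute:
  ∂R/∂y - ∂Q/∂z = (10*y) - (0) = 10*y
  ∂P/∂z - ∂R/∂x = (2*z) - (-6*x) = 6*x + 2*z
  ∂Q/∂x - ∂P/∂y = (-3) - (-3*x) = 3*x - 3.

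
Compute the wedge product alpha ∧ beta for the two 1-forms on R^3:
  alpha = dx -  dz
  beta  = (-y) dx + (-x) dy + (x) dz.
alpha ∧ beta = (-x) dx ∧ dy + (x - y) dx ∧ dz + (-x) dy ∧ dz

Distribute the wedge, using dx_i ∧ dx_j = -dx_j ∧ dx_i and dx_i ∧ dx_i = 0. For each pair (i, j) with i < j, the coefficient of dx_i ∧ dx_j in alpha ∧ beta is (alpha_i * beta_j - alpha_j * beta_i). Collecting: alpha ∧ beta = (-x) dx ∧ dy + (x - y) dx ∧ dz + (-x) dy ∧ dz.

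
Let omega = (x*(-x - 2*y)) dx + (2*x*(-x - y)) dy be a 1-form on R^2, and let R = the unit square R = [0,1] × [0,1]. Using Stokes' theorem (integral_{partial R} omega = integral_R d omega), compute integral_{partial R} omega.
integral_(partial R) omega = -2

Stokes: integral_partial_R omega = integral_R d omega with d omega = (∂Q/∂x - ∂P/∂y) dx ∧ dy.
  ∂Q/∂x = -4*x - 2*y
  ∂P/∂y = -2*x
  integrand = ∂Q/∂x - ∂P/∂y = -2*x - 2*y.
Integrating over R: integral_0^1 integral_0^1 (-2*x - 2*y) dx dy = -2.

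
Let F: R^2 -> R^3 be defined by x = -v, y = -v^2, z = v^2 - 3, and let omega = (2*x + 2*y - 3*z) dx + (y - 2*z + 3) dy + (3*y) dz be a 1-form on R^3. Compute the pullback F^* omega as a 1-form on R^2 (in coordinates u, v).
F^* omega = (5*v^2 - 16*v - 9) dv

Using F^*(f dg) = (f ∘ F) d(g ∘ F), substitute each coordinate x_i by F_i(u, v) in f_i, and replace dx_i by d F_i = (∂F_i/∂u) du + (∂F_i/∂v) dv.
  For the x component: f_1(F) = -5*v^2 - 2*v + 9; d F_1 = (0) du + (-1) dv
  For the y component: f_2(F) = 9 - 3*v^2; d F_2 = (0) du + (-2*v) dv
  For the z component: f_3(F) = -3*v^2; d F_3 = (0) du + (2*v) dv
Combining and collecting du, dv coefficients:
  coeff of du: 0
  coeff of dv: 5*v^2 - 16*v - 9
F^* omega = (5*v^2 - 16*v - 9) dv.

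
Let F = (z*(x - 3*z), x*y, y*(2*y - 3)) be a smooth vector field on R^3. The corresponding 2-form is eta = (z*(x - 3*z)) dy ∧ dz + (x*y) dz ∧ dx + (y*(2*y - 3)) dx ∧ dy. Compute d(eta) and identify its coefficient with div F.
d(eta) = (x + z) dx ∧ dy ∧ dz; div F = x + z

For a 2-form in R^3 of the form above, applying d gives a 3-form with coefficient ∂P/∂x + ∂Q/∂y + ∂R/∂z:
  ∂P/∂x = z
  ∂Q/∂y = x
  ∂R/∂z = 0
Sum = x + z, which is exactly div F.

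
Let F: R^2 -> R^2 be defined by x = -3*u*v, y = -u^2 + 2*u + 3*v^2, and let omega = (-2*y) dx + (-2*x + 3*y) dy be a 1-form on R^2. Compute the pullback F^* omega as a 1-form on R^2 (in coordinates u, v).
F^* omega = (6*u^3 - 18*u^2*v - 18*u^2 - 18*u*v^2 + 24*u*v + 12*u + 18*v^3 + 18*v^2) du + (-6*u^3 - 18*u^2*v + 12*u^2 + 54*u*v^2 + 36*u*v + 54*v^3) dv

Using F^*(f dg) = (f ∘ F) d(g ∘ F), substitute each coordinate x_i by F_i(u, v) in f_i, and replace dx_i by d F_i = (∂F_i/∂u) du + (∂F_i/∂v) dv.
  For the x component: f_1(F) = 2*u^2 - 4*u - 6*v^2; d F_1 = (-3*v) du + (-3*u) dv
  For the y component: f_2(F) = -3*u^2 + 6*u*v + 6*u + 9*v^2; d F_2 = (2 - 2*u) du + (6*v) dv
Combining and collecting du, dv coefficients:
  coeff of du: 6*u^3 - 18*u^2*v - 18*u^2 - 18*u*v^2 + 24*u*v + 12*u + 18*v^3 + 18*v^2
  coeff of dv: -6*u^3 - 18*u^2*v + 12*u^2 + 54*u*v^2 + 36*u*v + 54*v^3
F^* omega = (6*u^3 - 18*u^2*v - 18*u^2 - 18*u*v^2 + 24*u*v + 12*u + 18*v^3 + 18*v^2) du + (-6*u^3 - 18*u^2*v + 12*u^2 + 54*u*v^2 + 36*u*v + 54*v^3) dv.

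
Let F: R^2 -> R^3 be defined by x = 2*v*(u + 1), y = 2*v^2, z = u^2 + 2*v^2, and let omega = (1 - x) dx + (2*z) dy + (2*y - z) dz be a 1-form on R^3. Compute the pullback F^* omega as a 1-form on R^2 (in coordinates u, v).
F^* omega = (-2*u^3 - 4*v^2 + 2*v) du + (-8*u*v + 2*u + 24*v^3 - 4*v + 2) dv

Using F^*(f dg) = (f ∘ F) d(g ∘ F), substitute each coordinate x_i by F_i(u, v) in f_i, and replace dx_i by d F_i = (∂F_i/∂u) du + (∂F_i/∂v) dv.
  For the x component: f_1(F) = -2*u*v - 2*v + 1; d F_1 = (2*v) du + (2*u + 2) dv
  For the y component: f_2(F) = 2*u^2 + 4*v^2; d F_2 = (0) du + (4*v) dv
  For the z component: f_3(F) = -u^2 + 2*v^2; d F_3 = (2*u) du + (4*v) dv
Combining and collecting du, dv coefficients:
  coeff of du: -2*u^3 - 4*v^2 + 2*v
  coeff of dv: -8*u*v + 2*u + 24*v^3 - 4*v + 2
F^* omega = (-2*u^3 - 4*v^2 + 2*v) du + (-8*u*v + 2*u + 24*v^3 - 4*v + 2) dv.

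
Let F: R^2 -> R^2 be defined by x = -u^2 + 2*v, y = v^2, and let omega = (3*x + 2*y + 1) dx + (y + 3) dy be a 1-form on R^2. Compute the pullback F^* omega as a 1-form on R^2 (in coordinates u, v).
F^* omega = (2*u*(3*u^2 - 2*v^2 - 6*v - 1)) du + (-6*u^2 + 2*v^3 + 4*v^2 + 18*v + 2) dv

Using F^*(f dg) = (f ∘ F) d(g ∘ F), substitute each coordinate x_i by F_i(u, v) in f_i, and replace dx_i by d F_i = (∂F_i/∂u) du + (∂F_i/∂v) dv.
  For the x component: f_1(F) = -3*u^2 + 2*v^2 + 6*v + 1; d F_1 = (-2*u) du + (2) dv
  For the y component: f_2(F) = v^2 + 3; d F_2 = (0) du + (2*v) dv
Combining and collecting du, dv coefficients:
  coeff of du: 2*u*(3*u^2 - 2*v^2 - 6*v - 1)
  coeff of dv: -6*u^2 + 2*v^3 + 4*v^2 + 18*v + 2
F^* omega = (2*u*(3*u^2 - 2*v^2 - 6*v - 1)) du + (-6*u^2 + 2*v^3 + 4*v^2 + 18*v + 2) dv.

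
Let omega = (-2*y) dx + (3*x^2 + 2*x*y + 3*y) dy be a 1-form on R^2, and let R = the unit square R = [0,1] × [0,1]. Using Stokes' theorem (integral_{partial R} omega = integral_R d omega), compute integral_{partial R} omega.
integral_(partial R) omega = 6

Stokes: integral_partial_R omega = integral_R d omega with d omega = (∂Q/∂x - ∂P/∂y) dx ∧ dy.
  ∂Q/∂x = 6*x + 2*y
  ∂P/∂y = -2
  integrand = ∂Q/∂x - ∂P/∂y = 6*x + 2*y + 2.
Integrating over R: integral_0^1 integral_0^1 (6*x + 2*y + 2) dx dy = 6.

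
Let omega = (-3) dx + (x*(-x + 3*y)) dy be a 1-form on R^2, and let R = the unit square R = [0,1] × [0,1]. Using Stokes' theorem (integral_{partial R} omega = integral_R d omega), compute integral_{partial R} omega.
integral_(partial R) omega = 1/2

Stokes: integral_partial_R omega = integral_R d omega with d omega = (∂Q/∂x - ∂P/∂y) dx ∧ dy.
  ∂Q/∂x = -2*x + 3*y
  ∂P/∂y = 0
  integrand = ∂Q/∂x - ∂P/∂y = -2*x + 3*y.
Integrating over R: integral_0^1 integral_0^1 (-2*x + 3*y) dx dy = 1/2.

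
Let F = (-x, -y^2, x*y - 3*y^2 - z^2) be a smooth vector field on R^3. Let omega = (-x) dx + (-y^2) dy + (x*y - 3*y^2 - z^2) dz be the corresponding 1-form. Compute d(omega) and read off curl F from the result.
d(omega) = (x - 6*y) dy ∧ dz + (-y) dz ∧ dx + (0) dx ∧ dy; curl F = (x - 6*y, -y, 0)

d omega = sum_{i<j} (∂f_j/∂x_i - ∂f_i/∂x_j) dx_i ∧ dx_j. Under the identification (dy ∧ dz, dz ∧ dx, dx ∧ dy) ↔ (e_x, e_y, e_z), the coefficients are exactly the components of curl F. Compute:
  ∂R/∂y - ∂Q/∂z = (x - 6*y) - (0) = x - 6*y
  ∂P/∂z - ∂R/∂x = (0) - (y) = -y
  ∂Q/∂x - ∂P/∂y = (0) - (0) = 0.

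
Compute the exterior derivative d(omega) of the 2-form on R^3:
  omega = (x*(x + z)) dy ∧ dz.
d(omega) = (2*x + z) dx ∧ dy ∧ dz

For a 2-form omega = sum_{i<j} g_{ij} dx_i ∧ dx_j, the exterior derivative is
  d(omega) = sum_{i<j} d(g_{ij}) ∧ dx_i ∧ dx_j = sum_{i<j, k} (∂g_{ij}/∂x_k) dx_k ∧ dx_i ∧ dx_j.
Expand each term, using dx_k ∧ dx_i ∧ dx_j = sgn(permutation) dx_{(a)} ∧ dx_{(b)} ∧ dx_{(c)} with (a < b < c) sorted:
  d(x*(x + z)) includes (∂/∂x)(x*(x + z)) dx = (2*x + z) dx, which multiplied by dy ∧ dz gives (2*x + z) dx ∧ dy ∧ dz
Collecting like 3-forms: d(omega) = (2*x + z) dx ∧ dy ∧ dz.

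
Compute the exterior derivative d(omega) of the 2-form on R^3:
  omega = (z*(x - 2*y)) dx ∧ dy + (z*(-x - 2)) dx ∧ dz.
d(omega) = (x - 2*y) dx ∧ dy ∧ dz

For a 2-form omega = sum_{i<j} g_{ij} dx_i ∧ dx_j, the exterior derivative is
  d(omega) = sum_{i<j} d(g_{ij}) ∧ dx_i ∧ dx_j = sum_{i<j, k} (∂g_{ij}/∂x_k) dx_k ∧ dx_i ∧ dx_j.
Expand each term, using dx_k ∧ dx_i ∧ dx_j = sgn(permutation) dx_{(a)} ∧ dx_{(b)} ∧ dx_{(c)} with (a < b < c) sorted:
  d(z*(x - 2*y)) includes (∂/∂z)(z*(x - 2*y)) dz = (x - 2*y) dz, which multiplied by dx ∧ dy gives (x - 2*y) dx ∧ dy ∧ dz
Collecting like 3-forms: d(omega) = (x - 2*y) dx ∧ dy ∧ dz.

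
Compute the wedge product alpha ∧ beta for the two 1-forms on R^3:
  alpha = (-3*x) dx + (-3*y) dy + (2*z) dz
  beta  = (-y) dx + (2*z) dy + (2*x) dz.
alpha ∧ beta = (-6*x*z - 3*y^2) dx ∧ dy + (-6*x^2 + 2*y*z) dx ∧ dz + (-6*x*y - 4*z^2) dy ∧ dz

Distribute the wedge, using dx_i ∧ dx_j = -dx_j ∧ dx_i and dx_i ∧ dx_i = 0. For each pair (i, j) with i < j, the coefficient of dx_i ∧ dx_j in alpha ∧ beta is (alpha_i * beta_j - alpha_j * beta_i). Collecting: alpha ∧ beta = (-6*x*z - 3*y^2) dx ∧ dy + (-6*x^2 + 2*y*z) dx ∧ dz + (-6*x*y - 4*z^2) dy ∧ dz.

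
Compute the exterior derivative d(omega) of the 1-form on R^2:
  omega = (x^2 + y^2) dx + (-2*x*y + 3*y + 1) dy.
d(omega) = (-4*y) dx ∧ dy

For a 1-form omega = sum_i f_i dx_i, the exterior derivative is
  d(omega) = sum_{i < j} (∂f_j/∂x_i - ∂f_i/∂x_j) dx_i ∧ dx_j.
  coefficient of dx ∧ dy: ∂f_2/∂x - ∂f_1/∂y = ∂(-2*x*y + 3*y + 1)/∂x - ∂(x^2 + y^2)/∂y = -4*y
Assembling: d(omega) = (-4*y) dx ∧ dy.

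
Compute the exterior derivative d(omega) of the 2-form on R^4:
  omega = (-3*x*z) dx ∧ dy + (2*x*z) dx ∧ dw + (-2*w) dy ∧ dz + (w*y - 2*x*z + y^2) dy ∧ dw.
d(omega) = (-3*x) dx ∧ dy ∧ dz + (-2*x) dx ∧ dz ∧ dw + (2*x - 2) dy ∧ dz ∧ dw + (-2*z) dx ∧ dy ∧ dw

For a 2-form omega = sum_{i<j} g_{ij} dx_i ∧ dx_j, the exterior derivative is
  d(omega) = sum_{i<j} d(g_{ij}) ∧ dx_i ∧ dx_j = sum_{i<j, k} (∂g_{ij}/∂x_k) dx_k ∧ dx_i ∧ dx_j.
Expand each term, using dx_k ∧ dx_i ∧ dx_j = sgn(permutation) dx_{(a)} ∧ dx_{(b)} ∧ dx_{(c)} with (a < b < c) sorted:
  d(-3*x*z) includes (∂/∂z)(-3*x*z) dz = (-3*x) dz, which multiplied by dx ∧ dy gives (-3*x) dx ∧ dy ∧ dz
  d(2*x*z) includes (∂/∂z)(2*x*z) dz = (2*x) dz, which multiplied by dx ∧ dw gives (-2*x) dx ∧ dz ∧ dw
  d(-2*w) includes (∂/∂w)(-2*w) dw = (-2) dw, which multiplied by dy ∧ dz gives (-2) dy ∧ dz ∧ dw
  d(w*y - 2*x*z + y^2) includes (∂/∂x)(w*y - 2*x*z + y^2) dx = (-2*z) dx, which multiplied by dy ∧ dw gives (-2*z) dx ∧ dy ∧ dw
  d(w*y - 2*x*z + y^2) includes (∂/∂z)(w*y - 2*x*z + y^2) dz = (-2*x) dz, which multiplied by dy ∧ dw gives (2*x) dy ∧ dz ∧ dw
Collecting like 3-forms: d(omega) = (-3*x) dx ∧ dy ∧ dz + (-2*x) dx ∧ dz ∧ dw + (2*x - 2) dy ∧ dz ∧ dw + (-2*z) dx ∧ dy ∧ dw.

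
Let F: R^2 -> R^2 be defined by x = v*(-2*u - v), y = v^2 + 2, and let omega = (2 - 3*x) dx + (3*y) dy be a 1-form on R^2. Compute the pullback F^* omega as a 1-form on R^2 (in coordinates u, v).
F^* omega = (2*v*(-6*u*v - 3*v^2 - 2)) du + (-12*u^2*v - 18*u*v^2 - 4*u + 8*v) dv

Using F^*(f dg) = (f ∘ F) d(g ∘ F), substitute each coordinate x_i by F_i(u, v) in f_i, and replace dx_i by d F_i = (∂F_i/∂u) du + (∂F_i/∂v) dv.
  For the x component: f_1(F) = 6*u*v + 3*v^2 + 2; d F_1 = (-2*v) du + (-2*u - 2*v) dv
  For the y component: f_2(F) = 3*v^2 + 6; d F_2 = (0) du + (2*v) dv
Combining and collecting du, dv coefficients:
  coeff of du: 2*v*(-6*u*v - 3*v^2 - 2)
  coeff of dv: -12*u^2*v - 18*u*v^2 - 4*u + 8*v
F^* omega = (2*v*(-6*u*v - 3*v^2 - 2)) du + (-12*u^2*v - 18*u*v^2 - 4*u + 8*v) dv.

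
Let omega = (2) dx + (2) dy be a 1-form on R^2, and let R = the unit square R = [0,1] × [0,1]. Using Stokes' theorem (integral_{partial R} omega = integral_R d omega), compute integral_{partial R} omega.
integral_(partial R) omega = 0

Stokes: integral_partial_R omega = integral_R d omega with d omega = (∂Q/∂x - ∂P/∂y) dx ∧ dy.
  ∂Q/∂x = 0
  ∂P/∂y = 0
  integrand = ∂Q/∂x - ∂P/∂y = 0.
Integrating over R: integral_0^1 integral_0^1 (0) dx dy = 0.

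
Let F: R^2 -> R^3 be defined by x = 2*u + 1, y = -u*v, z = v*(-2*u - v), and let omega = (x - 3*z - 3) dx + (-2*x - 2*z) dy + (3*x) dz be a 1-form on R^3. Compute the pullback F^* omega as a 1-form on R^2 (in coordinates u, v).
F^* omega = (-4*u*v^2 + 4*u*v + 4*u - 2*v^3 + 6*v^2 - 4*v - 4) du + (-4*u^2*v - 8*u^2 - 2*u*v^2 - 12*u*v - 4*u - 6*v) dv

Using F^*(f dg) = (f ∘ F) d(g ∘ F), substitute each coordinate x_i by F_i(u, v) in f_i, and replace dx_i by d F_i = (∂F_i/∂u) du + (∂F_i/∂v) dv.
  For the x component: f_1(F) = 6*u*v + 2*u + 3*v^2 - 2; d F_1 = (2) du + (0) dv
  For the y component: f_2(F) = 4*u*v - 4*u + 2*v^2 - 2; d F_2 = (-v) du + (-u) dv
  For the z component: f_3(F) = 6*u + 3; d F_3 = (-2*v) du + (-2*u - 2*v) dv
Combining and collecting du, dv coefficients:
  coeff of du: -4*u*v^2 + 4*u*v + 4*u - 2*v^3 + 6*v^2 - 4*v - 4
  coeff of dv: -4*u^2*v - 8*u^2 - 2*u*v^2 - 12*u*v - 4*u - 6*v
F^* omega = (-4*u*v^2 + 4*u*v + 4*u - 2*v^3 + 6*v^2 - 4*v - 4) du + (-4*u^2*v - 8*u^2 - 2*u*v^2 - 12*u*v - 4*u - 6*v) dv.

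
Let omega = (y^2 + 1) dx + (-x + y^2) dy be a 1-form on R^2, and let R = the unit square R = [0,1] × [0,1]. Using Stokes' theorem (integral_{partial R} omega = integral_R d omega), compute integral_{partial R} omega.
integral_(partial R) omega = -2

Stokes: integral_partial_R omega = integral_R d omega with d omega = (∂Q/∂x - ∂P/∂y) dx ∧ dy.
  ∂Q/∂x = -1
  ∂P/∂y = 2*y
  integrand = ∂Q/∂x - ∂P/∂y = -2*y - 1.
Integrating over R: integral_0^1 integral_0^1 (-2*y - 1) dx dy = -2.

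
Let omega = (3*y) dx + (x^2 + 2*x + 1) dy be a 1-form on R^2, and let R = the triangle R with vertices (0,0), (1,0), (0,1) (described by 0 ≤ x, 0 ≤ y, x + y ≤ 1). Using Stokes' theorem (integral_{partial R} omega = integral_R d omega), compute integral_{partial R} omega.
integral_(partial R) omega = -1/6

Stokes: integral_partial_R omega = integral_R d omega with d omega = (∂Q/∂x - ∂P/∂y) dx ∧ dy.
  ∂Q/∂x = 2*x + 2
  ∂P/∂y = 3
  integrand = ∂Q/∂x - ∂P/∂y = 2*x - 1.
Integrating over R: integral_0^1 integral_0^{1-x} (2*x - 1) dy dx = -1/6.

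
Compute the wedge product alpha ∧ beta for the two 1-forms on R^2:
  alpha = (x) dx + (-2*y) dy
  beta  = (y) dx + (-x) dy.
alpha ∧ beta = (-x^2 + 2*y^2) dx ∧ dy

Distribute the wedge, using dx_i ∧ dx_j = -dx_j ∧ dx_i and dx_i ∧ dx_i = 0. For each pair (i, j) with i < j, the coefficient of dx_i ∧ dx_j in alpha ∧ beta is (alpha_i * beta_j - alpha_j * beta_i). Collecting: alpha ∧ beta = (-x^2 + 2*y^2) dx ∧ dy.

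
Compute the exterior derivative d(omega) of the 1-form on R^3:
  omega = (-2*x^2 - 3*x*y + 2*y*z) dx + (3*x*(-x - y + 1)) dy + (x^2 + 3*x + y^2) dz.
d(omega) = (-3*x - 3*y - 2*z + 3) dx ∧ dy + (2*x - 2*y + 3) dx ∧ dz + (2*y) dy ∧ dz

For a 1-form omega = sum_i f_i dx_i, the exterior derivative is
  d(omega) = sum_{i < j} (∂f_j/∂x_i - ∂f_i/∂x_j) dx_i ∧ dx_j.
  coefficient of dx ∧ dy: ∂f_2/∂x - ∂f_1/∂y = ∂(3*x*(-x - y + 1))/∂x - ∂(-2*x^2 - 3*x*y + 2*y*z)/∂y = -3*x - 3*y - 2*z + 3
  coefficient of dx ∧ dz: ∂f_3/∂x - ∂f_1/∂z = ∂(x^2 + 3*x + y^2)/∂x - ∂(-2*x^2 - 3*x*y + 2*y*z)/∂z = 2*x - 2*y + 3
  coefficient of dy ∧ dz: ∂f_3/∂y - ∂f_2/∂z = ∂(x^2 + 3*x + y^2)/∂y - ∂(3*x*(-x - y + 1))/∂z = 2*y
Assembling: d(omega) = (-3*x - 3*y - 2*z + 3) dx ∧ dy + (2*x - 2*y + 3) dx ∧ dz + (2*y) dy ∧ dz.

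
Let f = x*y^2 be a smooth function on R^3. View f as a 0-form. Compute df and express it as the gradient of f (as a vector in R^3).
df = (y^2) dx + (2*x*y) dy + (0) dz; grad f = (y^2, 2*x*y, 0)

For a 0-form f, d f = (∂f/∂x) dx + (∂f/∂y) dy + (∂f/∂z) dz. The components of the vector representation are exactly the entries of grad f in Cartesian coordinates:
  ∂f/∂x = y^2
  ∂f/∂y = 2*x*y
  ∂f/∂z = 0.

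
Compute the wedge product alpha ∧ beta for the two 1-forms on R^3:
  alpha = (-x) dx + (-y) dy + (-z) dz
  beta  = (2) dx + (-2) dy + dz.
alpha ∧ beta = (2*x + 2*y) dx ∧ dy + (-x + 2*z) dx ∧ dz + (-y - 2*z) dy ∧ dz

Distribute the wedge, using dx_i ∧ dx_j = -dx_j ∧ dx_i and dx_i ∧ dx_i = 0. For each pair (i, j) with i < j, the coefficient of dx_i ∧ dx_j in alpha ∧ beta is (alpha_i * beta_j - alpha_j * beta_i). Collecting: alpha ∧ beta = (2*x + 2*y) dx ∧ dy + (-x + 2*z) dx ∧ dz + (-y - 2*z) dy ∧ dz.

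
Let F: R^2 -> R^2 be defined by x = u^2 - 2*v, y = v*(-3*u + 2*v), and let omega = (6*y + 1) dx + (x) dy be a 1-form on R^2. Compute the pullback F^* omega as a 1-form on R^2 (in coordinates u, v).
F^* omega = (-39*u^2*v + 24*u*v^2 + 2*u + 6*v^2) du + (-3*u^3 + 4*u^2*v + 42*u*v - 32*v^2 - 2) dv

Using F^*(f dg) = (f ∘ F) d(g ∘ F), substitute each coordinate x_i by F_i(u, v) in f_i, and replace dx_i by d F_i = (∂F_i/∂u) du + (∂F_i/∂v) dv.
  For the x component: f_1(F) = -18*u*v + 12*v^2 + 1; d F_1 = (2*u) du + (-2) dv
  For the y component: f_2(F) = u^2 - 2*v; d F_2 = (-3*v) du + (-3*u + 4*v) dv
Combining and collecting du, dv coefficients:
  coeff of du: -39*u^2*v + 24*u*v^2 + 2*u + 6*v^2
  coeff of dv: -3*u^3 + 4*u^2*v + 42*u*v - 32*v^2 - 2
F^* omega = (-39*u^2*v + 24*u*v^2 + 2*u + 6*v^2) du + (-3*u^3 + 4*u^2*v + 42*u*v - 32*v^2 - 2) dv.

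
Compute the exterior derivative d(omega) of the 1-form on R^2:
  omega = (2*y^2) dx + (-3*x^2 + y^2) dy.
d(omega) = (-6*x - 4*y) dx ∧ dy

For a 1-form omega = sum_i f_i dx_i, the exterior derivative is
  d(omega) = sum_{i < j} (∂f_j/∂x_i - ∂f_i/∂x_j) dx_i ∧ dx_j.
  coefficient of dx ∧ dy: ∂f_2/∂x - ∂f_1/∂y = ∂(-3*x^2 + y^2)/∂x - ∂(2*y^2)/∂y = -6*x - 4*y
Assembling: d(omega) = (-6*x - 4*y) dx ∧ dy.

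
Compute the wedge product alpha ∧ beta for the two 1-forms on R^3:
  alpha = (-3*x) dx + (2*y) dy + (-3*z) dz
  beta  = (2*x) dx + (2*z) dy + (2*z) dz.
alpha ∧ beta = (-2*x*(2*y + 3*z)) dx ∧ dy + (2*z*(2*y + 3*z)) dy ∧ dz

Distribute the wedge, using dx_i ∧ dx_j = -dx_j ∧ dx_i and dx_i ∧ dx_i = 0. For each pair (i, j) with i < j, the coefficient of dx_i ∧ dx_j in alpha ∧ beta is (alpha_i * beta_j - alpha_j * beta_i). Collecting: alpha ∧ beta = (-2*x*(2*y + 3*z)) dx ∧ dy + (2*z*(2*y + 3*z)) dy ∧ dz.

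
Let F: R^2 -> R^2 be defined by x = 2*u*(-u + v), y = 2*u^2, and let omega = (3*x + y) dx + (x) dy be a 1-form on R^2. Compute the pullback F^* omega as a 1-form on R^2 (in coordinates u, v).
F^* omega = (4*u*(2*u^2 - 6*u*v + 3*v^2)) du + (u^2*(-8*u + 12*v)) dv

Using F^*(f dg) = (f ∘ F) d(g ∘ F), substitute each coordinate x_i by F_i(u, v) in f_i, and replace dx_i by d F_i = (∂F_i/∂u) du + (∂F_i/∂v) dv.
  For the x component: f_1(F) = 2*u*(-2*u + 3*v); d F_1 = (-4*u + 2*v) du + (2*u) dv
  For the y component: f_2(F) = 2*u*(-u + v); d F_2 = (4*u) du + (0) dv
Combining and collecting du, dv coefficients:
  coeff of du: 4*u*(2*u^2 - 6*u*v + 3*v^2)
  coeff of dv: u^2*(-8*u + 12*v)
F^* omega = (4*u*(2*u^2 - 6*u*v + 3*v^2)) du + (u^2*(-8*u + 12*v)) dv.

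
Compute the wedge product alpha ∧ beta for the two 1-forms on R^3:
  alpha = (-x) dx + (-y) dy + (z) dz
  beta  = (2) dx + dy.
alpha ∧ beta = (-x + 2*y) dx ∧ dy + (-2*z) dx ∧ dz + (-z) dy ∧ dz

Distribute the wedge, using dx_i ∧ dx_j = -dx_j ∧ dx_i and dx_i ∧ dx_i = 0. For each pair (i, j) with i < j, the coefficient of dx_i ∧ dx_j in alpha ∧ beta is (alpha_i * beta_j - alpha_j * beta_i). Collecting: alpha ∧ beta = (-x + 2*y) dx ∧ dy + (-2*z) dx ∧ dz + (-z) dy ∧ dz.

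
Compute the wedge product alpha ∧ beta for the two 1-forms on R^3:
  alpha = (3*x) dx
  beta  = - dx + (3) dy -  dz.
alpha ∧ beta = (9*x) dx ∧ dy + (-3*x) dx ∧ dz

Distribute the wedge, using dx_i ∧ dx_j = -dx_j ∧ dx_i and dx_i ∧ dx_i = 0. For each pair (i, j) with i < j, the coefficient of dx_i ∧ dx_j in alpha ∧ beta is (alpha_i * beta_j - alpha_j * beta_i). Collecting: alpha ∧ beta = (9*x) dx ∧ dy + (-3*x) dx ∧ dz.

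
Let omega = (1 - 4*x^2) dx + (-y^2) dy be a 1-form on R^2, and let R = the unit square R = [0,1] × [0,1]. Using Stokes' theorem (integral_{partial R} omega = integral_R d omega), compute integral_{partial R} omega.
integral_(partial R) omega = 0

Stokes: integral_partial_R omega = integral_R d omega with d omega = (∂Q/∂x - ∂P/∂y) dx ∧ dy.
  ∂Q/∂x = 0
  ∂P/∂y = 0
  integrand = ∂Q/∂x - ∂P/∂y = 0.
Integrating over R: integral_0^1 integral_0^1 (0) dx dy = 0.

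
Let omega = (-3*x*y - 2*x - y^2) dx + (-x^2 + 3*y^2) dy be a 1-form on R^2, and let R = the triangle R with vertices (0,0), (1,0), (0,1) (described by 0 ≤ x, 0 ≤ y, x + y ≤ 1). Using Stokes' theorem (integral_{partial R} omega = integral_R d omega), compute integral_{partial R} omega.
integral_(partial R) omega = 1/2

Stokes: integral_partial_R omega = integral_R d omega with d omega = (∂Q/∂x - ∂P/∂y) dx ∧ dy.
  ∂Q/∂x = -2*x
  ∂P/∂y = -3*x - 2*y
  integrand = ∂Q/∂x - ∂P/∂y = x + 2*y.
Integrating over R: integral_0^1 integral_0^{1-x} (x + 2*y) dy dx = 1/2.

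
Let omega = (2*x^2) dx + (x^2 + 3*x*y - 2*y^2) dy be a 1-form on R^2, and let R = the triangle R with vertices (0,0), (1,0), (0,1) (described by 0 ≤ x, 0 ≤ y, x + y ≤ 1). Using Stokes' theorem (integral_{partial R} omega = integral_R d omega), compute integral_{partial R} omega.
integral_(partial R) omega = 5/6

Stokes: integral_partial_R omega = integral_R d omega with d omega = (∂Q/∂x - ∂P/∂y) dx ∧ dy.
  ∂Q/∂x = 2*x + 3*y
  ∂P/∂y = 0
  integrand = ∂Q/∂x - ∂P/∂y = 2*x + 3*y.
Integrating over R: integral_0^1 integral_0^{1-x} (2*x + 3*y) dy dx = 5/6.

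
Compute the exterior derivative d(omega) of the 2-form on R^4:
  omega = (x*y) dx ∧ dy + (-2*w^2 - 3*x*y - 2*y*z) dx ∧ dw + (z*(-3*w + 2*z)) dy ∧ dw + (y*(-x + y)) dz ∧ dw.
d(omega) = (3*x + 2*z) dx ∧ dy ∧ dw + (y) dx ∧ dz ∧ dw + (3*w - x + 2*y - 4*z) dy ∧ dz ∧ dw

For a 2-form omega = sum_{i<j} g_{ij} dx_i ∧ dx_j, the exterior derivative is
  d(omega) = sum_{i<j} d(g_{ij}) ∧ dx_i ∧ dx_j = sum_{i<j, k} (∂g_{ij}/∂x_k) dx_k ∧ dx_i ∧ dx_j.
Expand each term, using dx_k ∧ dx_i ∧ dx_j = sgn(permutation) dx_{(a)} ∧ dx_{(b)} ∧ dx_{(c)} with (a < b < c) sorted:
  d(-2*w^2 - 3*x*y - 2*y*z) includes (∂/∂y)(-2*w^2 - 3*x*y - 2*y*z) dy = (-3*x - 2*z) dy, which multiplied by dx ∧ dw gives (3*x + 2*z) dx ∧ dy ∧ dw
  d(-2*w^2 - 3*x*y - 2*y*z) includes (∂/∂z)(-2*w^2 - 3*x*y - 2*y*z) dz = (-2*y) dz, which multiplied by dx ∧ dw gives (2*y) dx ∧ dz ∧ dw
  d(z*(-3*w + 2*z)) includes (∂/∂z)(z*(-3*w + 2*z)) dz = (-3*w + 4*z) dz, which multiplied by dy ∧ dw gives (3*w - 4*z) dy ∧ dz ∧ dw
  d(y*(-x + y)) includes (∂/∂x)(y*(-x + y)) dx = (-y) dx, which multiplied by dz ∧ dw gives (-y) dx ∧ dz ∧ dw
  d(y*(-x + y)) includes (∂/∂y)(y*(-x + y)) dy = (-x + 2*y) dy, which multiplied by dz ∧ dw gives (-x + 2*y) dy ∧ dz ∧ dw
Collecting like 3-forms: d(omega) = (3*x + 2*z) dx ∧ dy ∧ dw + (y) dx ∧ dz ∧ dw + (3*w - x + 2*y - 4*z) dy ∧ dz ∧ dw.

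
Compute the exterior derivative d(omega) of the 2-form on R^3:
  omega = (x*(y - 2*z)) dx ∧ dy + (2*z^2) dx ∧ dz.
d(omega) = (-2*x) dx ∧ dy ∧ dz

For a 2-form omega = sum_{i<j} g_{ij} dx_i ∧ dx_j, the exterior derivative is
  d(omega) = sum_{i<j} d(g_{ij}) ∧ dx_i ∧ dx_j = sum_{i<j, k} (∂g_{ij}/∂x_k) dx_k ∧ dx_i ∧ dx_j.
Expand each term, using dx_k ∧ dx_i ∧ dx_j = sgn(permutation) dx_{(a)} ∧ dx_{(b)} ∧ dx_{(c)} with (a < b < c) sorted:
  d(x*(y - 2*z)) includes (∂/∂z)(x*(y - 2*z)) dz = (-2*x) dz, which multiplied by dx ∧ dy gives (-2*x) dx ∧ dy ∧ dz
Collecting like 3-forms: d(omega) = (-2*x) dx ∧ dy ∧ dz.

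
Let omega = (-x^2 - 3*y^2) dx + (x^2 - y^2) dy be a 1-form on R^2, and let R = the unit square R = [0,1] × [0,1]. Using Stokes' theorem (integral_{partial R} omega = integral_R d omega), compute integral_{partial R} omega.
integral_(partial R) omega = 4

Stokes: integral_partial_R omega = integral_R d omega with d omega = (∂Q/∂x - ∂P/∂y) dx ∧ dy.
  ∂Q/∂x = 2*x
  ∂P/∂y = -6*y
  integrand = ∂Q/∂x - ∂P/∂y = 2*x + 6*y.
Integrating over R: integral_0^1 integral_0^1 (2*x + 6*y) dx dy = 4.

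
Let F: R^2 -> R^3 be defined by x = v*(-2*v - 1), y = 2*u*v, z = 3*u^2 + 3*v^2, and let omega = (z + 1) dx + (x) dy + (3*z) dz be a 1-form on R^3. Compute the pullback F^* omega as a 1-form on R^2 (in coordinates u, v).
F^* omega = (54*u^3 + 54*u*v^2 - 4*v^3 - 2*v^2) du + (42*u^2*v - 3*u^2 - 4*u*v^2 - 2*u*v + 42*v^3 - 3*v^2 - 4*v - 1) dv

Using F^*(f dg) = (f ∘ F) d(g ∘ F), substitute each coordinate x_i by F_i(u, v) in f_i, and replace dx_i by d F_i = (∂F_i/∂u) du + (∂F_i/∂v) dv.
  For the x component: f_1(F) = 3*u^2 + 3*v^2 + 1; d F_1 = (0) du + (-4*v - 1) dv
  For the y component: f_2(F) = v*(-2*v - 1); d F_2 = (2*v) du + (2*u) dv
  For the z component: f_3(F) = 9*u^2 + 9*v^2; d F_3 = (6*u) du + (6*v) dv
Combining and collecting du, dv coefficients:
  coeff of du: 54*u^3 + 54*u*v^2 - 4*v^3 - 2*v^2
  coeff of dv: 42*u^2*v - 3*u^2 - 4*u*v^2 - 2*u*v + 42*v^3 - 3*v^2 - 4*v - 1
F^* omega = (54*u^3 + 54*u*v^2 - 4*v^3 - 2*v^2) du + (42*u^2*v - 3*u^2 - 4*u*v^2 - 2*u*v + 42*v^3 - 3*v^2 - 4*v - 1) dv.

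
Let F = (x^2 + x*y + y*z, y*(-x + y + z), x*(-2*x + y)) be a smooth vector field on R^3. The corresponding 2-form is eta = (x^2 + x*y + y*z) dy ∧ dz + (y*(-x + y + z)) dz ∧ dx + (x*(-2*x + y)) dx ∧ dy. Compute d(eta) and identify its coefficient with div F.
d(eta) = (x + 3*y + z) dx ∧ dy ∧ dz; div F = x + 3*y + z

For a 2-form in R^3 of the form above, applying d gives a 3-form with coefficient ∂P/∂x + ∂Q/∂y + ∂R/∂z:
  ∂P/∂x = 2*x + y
  ∂Q/∂y = -x + 2*y + z
  ∂R/∂z = 0
Sum = x + 3*y + z, which is exactly div F.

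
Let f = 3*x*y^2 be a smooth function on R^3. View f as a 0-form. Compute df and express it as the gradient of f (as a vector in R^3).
df = (3*y^2) dx + (6*x*y) dy + (0) dz; grad f = (3*y^2, 6*x*y, 0)

For a 0-form f, d f = (∂f/∂x) dx + (∂f/∂y) dy + (∂f/∂z) dz. The components of the vector representation are exactly the entries of grad f in Cartesian coordinates:
  ∂f/∂x = 3*y^2
  ∂f/∂y = 6*x*y
  ∂f/∂z = 0.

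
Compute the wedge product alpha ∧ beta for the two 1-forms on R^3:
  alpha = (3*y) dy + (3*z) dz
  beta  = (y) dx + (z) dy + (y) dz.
alpha ∧ beta = (-3*y^2) dx ∧ dy + (3*y^2 - 3*z^2) dy ∧ dz + (-3*y*z) dx ∧ dz

Distribute the wedge, using dx_i ∧ dx_j = -dx_j ∧ dx_i and dx_i ∧ dx_i = 0. For each pair (i, j) with i < j, the coefficient of dx_i ∧ dx_j in alpha ∧ beta is (alpha_i * beta_j - alpha_j * beta_i). Collecting: alpha ∧ beta = (-3*y^2) dx ∧ dy + (3*y^2 - 3*z^2) dy ∧ dz + (-3*y*z) dx ∧ dz.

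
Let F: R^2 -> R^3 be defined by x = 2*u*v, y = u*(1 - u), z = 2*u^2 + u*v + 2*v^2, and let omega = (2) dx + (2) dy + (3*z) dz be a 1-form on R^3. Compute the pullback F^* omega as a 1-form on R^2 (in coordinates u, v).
F^* omega = (24*u^3 + 18*u^2*v + 27*u*v^2 - 4*u + 6*v^3 + 4*v + 2) du + (6*u^3 + 27*u^2*v + 18*u*v^2 + 4*u + 24*v^3) dv

Using F^*(f dg) = (f ∘ F) d(g ∘ F), substitute each coordinate x_i by F_i(u, v) in f_i, and replace dx_i by d F_i = (∂F_i/∂u) du + (∂F_i/∂v) dv.
  For the x component: f_1(F) = 2; d F_1 = (2*v) du + (2*u) dv
  For the y component: f_2(F) = 2; d F_2 = (1 - 2*u) du + (0) dv
  For the z component: f_3(F) = 6*u^2 + 3*u*v + 6*v^2; d F_3 = (4*u + v) du + (u + 4*v) dv
Combining and collecting du, dv coefficients:
  coeff of du: 24*u^3 + 18*u^2*v + 27*u*v^2 - 4*u + 6*v^3 + 4*v + 2
  coeff of dv: 6*u^3 + 27*u^2*v + 18*u*v^2 + 4*u + 24*v^3
F^* omega = (24*u^3 + 18*u^2*v + 27*u*v^2 - 4*u + 6*v^3 + 4*v + 2) du + (6*u^3 + 27*u^2*v + 18*u*v^2 + 4*u + 24*v^3) dv.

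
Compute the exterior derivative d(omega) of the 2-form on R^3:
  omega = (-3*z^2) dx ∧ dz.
d(omega) = 0

For a 2-form omega = sum_{i<j} g_{ij} dx_i ∧ dx_j, the exterior derivative is
  d(omega) = sum_{i<j} d(g_{ij}) ∧ dx_i ∧ dx_j = sum_{i<j, k} (∂g_{ij}/∂x_k) dx_k ∧ dx_i ∧ dx_j.
Expand each term, using dx_k ∧ dx_i ∧ dx_j = sgn(permutation) dx_{(a)} ∧ dx_{(b)} ∧ dx_{(c)} with (a < b < c) sorted:

Collecting like 3-forms: d(omega) = 0.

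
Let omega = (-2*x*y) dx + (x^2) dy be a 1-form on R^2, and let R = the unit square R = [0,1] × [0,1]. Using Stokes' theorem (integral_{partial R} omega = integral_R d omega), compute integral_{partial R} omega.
integral_(partial R) omega = 2

Stokes: integral_partial_R omega = integral_R d omega with d omega = (∂Q/∂x - ∂P/∂y) dx ∧ dy.
  ∂Q/∂x = 2*x
  ∂P/∂y = -2*x
  integrand = ∂Q/∂x - ∂P/∂y = 4*x.
Integrating over R: integral_0^1 integral_0^1 (4*x) dx dy = 2.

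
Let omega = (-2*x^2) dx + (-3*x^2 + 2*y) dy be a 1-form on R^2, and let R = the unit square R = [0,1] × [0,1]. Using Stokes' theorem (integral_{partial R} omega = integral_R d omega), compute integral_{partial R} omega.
integral_(partial R) omega = -3

Stokes: integral_partial_R omega = integral_R d omega with d omega = (∂Q/∂x - ∂P/∂y) dx ∧ dy.
  ∂Q/∂x = -6*x
  ∂P/∂y = 0
  integrand = ∂Q/∂x - ∂P/∂y = -6*x.
Integrating over R: integral_0^1 integral_0^1 (-6*x) dx dy = -3.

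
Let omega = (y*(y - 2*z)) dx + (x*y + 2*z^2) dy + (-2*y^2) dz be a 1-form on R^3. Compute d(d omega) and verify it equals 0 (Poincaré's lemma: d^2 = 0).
d(d omega) = 0

Step 1: d omega = sum_{i<j} (∂f_j/∂x_i - ∂f_i/∂x_j) dx_i ∧ dx_j:
  coeff of dx ∧ dy: -y + 2*z
  coeff of dx ∧ dz: 2*y
  coeff of dy ∧ dz: -4*y - 4*z
Step 2: Apply d again to each 2-form coefficient. The only possible 3-form in R^3 is dx ∧ dy ∧ dz, with coefficient
  ∂(coeff of dy∧dz)/∂x - ∂(coeff of dx∧dz)/∂y + ∂(coeff of dx∧dy)/∂z
  = ∂/∂x (-4*y - 4*z) - ∂/∂y (2*y) + ∂/∂z (-y + 2*z).
Each of these terms simplifies to sums of mixed partials that cancel in pairs. The result is 0 (by equality of mixed partials for smooth functions — Schwarz / Clairaut).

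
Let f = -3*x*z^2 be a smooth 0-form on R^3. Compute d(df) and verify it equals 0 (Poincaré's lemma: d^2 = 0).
d(df) = 0

Step 1: df = sum_i (∂f/∂x_i) dx_i = (-3*z^2) dx + (0) dy + (-6*x*z) dz.
Step 2: Apply d again. Using the 1-form formula, the coefficient of dx ∧ dy in d(df) is ∂^2 f/∂x ∂y - ∂^2 f/∂y ∂x = (0) - (0) = 0 (equality of mixed partials for smooth f).
Similarly for dx ∧ dz and dy ∧ dz — all coefficients vanish. So d(df) = 0.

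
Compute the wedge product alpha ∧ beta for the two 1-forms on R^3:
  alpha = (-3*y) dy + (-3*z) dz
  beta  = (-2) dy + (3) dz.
alpha ∧ beta = (-9*y - 6*z) dy ∧ dz

Distribute the wedge, using dx_i ∧ dx_j = -dx_j ∧ dx_i and dx_i ∧ dx_i = 0. For each pair (i, j) with i < j, the coefficient of dx_i ∧ dx_j in alpha ∧ beta is (alpha_i * beta_j - alpha_j * beta_i). Collecting: alpha ∧ beta = (-9*y - 6*z) dy ∧ dz.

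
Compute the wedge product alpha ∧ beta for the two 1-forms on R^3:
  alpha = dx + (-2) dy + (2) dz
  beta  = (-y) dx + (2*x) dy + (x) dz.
alpha ∧ beta = (2*x - 2*y) dx ∧ dy + (x + 2*y) dx ∧ dz + (-6*x) dy ∧ dz

Distribute the wedge, using dx_i ∧ dx_j = -dx_j ∧ dx_i and dx_i ∧ dx_i = 0. For each pair (i, j) with i < j, the coefficient of dx_i ∧ dx_j in alpha ∧ beta is (alpha_i * beta_j - alpha_j * beta_i). Collecting: alpha ∧ beta = (2*x - 2*y) dx ∧ dy + (x + 2*y) dx ∧ dz + (-6*x) dy ∧ dz.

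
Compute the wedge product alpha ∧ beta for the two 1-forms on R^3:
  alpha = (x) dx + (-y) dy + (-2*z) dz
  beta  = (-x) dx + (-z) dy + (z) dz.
alpha ∧ beta = (-x*(y + z)) dx ∧ dy + (-x*z) dx ∧ dz + (-z*(y + 2*z)) dy ∧ dz

Distribute the wedge, using dx_i ∧ dx_j = -dx_j ∧ dx_i and dx_i ∧ dx_i = 0. For each pair (i, j) with i < j, the coefficient of dx_i ∧ dx_j in alpha ∧ beta is (alpha_i * beta_j - alpha_j * beta_i). Collecting: alpha ∧ beta = (-x*(y + z)) dx ∧ dy + (-x*z) dx ∧ dz + (-z*(y + 2*z)) dy ∧ dz.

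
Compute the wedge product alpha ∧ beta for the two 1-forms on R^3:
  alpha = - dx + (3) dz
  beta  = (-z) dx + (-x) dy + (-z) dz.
alpha ∧ beta = (x) dx ∧ dy + (4*z) dx ∧ dz + (3*x) dy ∧ dz

Distribute the wedge, using dx_i ∧ dx_j = -dx_j ∧ dx_i and dx_i ∧ dx_i = 0. For each pair (i, j) with i < j, the coefficient of dx_i ∧ dx_j in alpha ∧ beta is (alpha_i * beta_j - alpha_j * beta_i). Collecting: alpha ∧ beta = (x) dx ∧ dy + (4*z) dx ∧ dz + (3*x) dy ∧ dz.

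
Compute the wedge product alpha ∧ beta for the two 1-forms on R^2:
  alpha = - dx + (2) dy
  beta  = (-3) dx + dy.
alpha ∧ beta = (5) dx ∧ dy

Distribute the wedge, using dx_i ∧ dx_j = -dx_j ∧ dx_i and dx_i ∧ dx_i = 0. For each pair (i, j) with i < j, the coefficient of dx_i ∧ dx_j in alpha ∧ beta is (alpha_i * beta_j - alpha_j * beta_i). Collecting: alpha ∧ beta = (5) dx ∧ dy.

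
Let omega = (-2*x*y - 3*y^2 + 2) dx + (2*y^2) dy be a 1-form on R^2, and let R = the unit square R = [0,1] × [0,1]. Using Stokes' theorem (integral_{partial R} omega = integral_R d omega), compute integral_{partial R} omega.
integral_(partial R) omega = 4

Stokes: integral_partial_R omega = integral_R d omega with d omega = (∂Q/∂x - ∂P/∂y) dx ∧ dy.
  ∂Q/∂x = 0
  ∂P/∂y = -2*x - 6*y
  integrand = ∂Q/∂x - ∂P/∂y = 2*x + 6*y.
Integrating over R: integral_0^1 integral_0^1 (2*x + 6*y) dx dy = 4.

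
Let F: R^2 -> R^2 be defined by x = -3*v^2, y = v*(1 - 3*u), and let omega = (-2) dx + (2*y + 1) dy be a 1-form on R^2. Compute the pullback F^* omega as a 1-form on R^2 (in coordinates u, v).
F^* omega = (3*v*(6*u*v - 2*v - 1)) du + (18*u^2*v - 12*u*v - 3*u + 14*v + 1) dv

Using F^*(f dg) = (f ∘ F) d(g ∘ F), substitute each coordinate x_i by F_i(u, v) in f_i, and replace dx_i by d F_i = (∂F_i/∂u) du + (∂F_i/∂v) dv.
  For the x component: f_1(F) = -2; d F_1 = (0) du + (-6*v) dv
  For the y component: f_2(F) = -6*u*v + 2*v + 1; d F_2 = (-3*v) du + (1 - 3*u) dv
Combining and collecting du, dv coefficients:
  coeff of du: 3*v*(6*u*v - 2*v - 1)
  coeff of dv: 18*u^2*v - 12*u*v - 3*u + 14*v + 1
F^* omega = (3*v*(6*u*v - 2*v - 1)) du + (18*u^2*v - 12*u*v - 3*u + 14*v + 1) dv.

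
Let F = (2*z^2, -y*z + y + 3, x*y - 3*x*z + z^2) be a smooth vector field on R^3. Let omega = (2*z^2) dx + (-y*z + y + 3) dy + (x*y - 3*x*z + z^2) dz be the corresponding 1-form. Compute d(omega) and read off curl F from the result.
d(omega) = (x + y) dy ∧ dz + (-y + 7*z) dz ∧ dx + (0) dx ∧ dy; curl F = (x + y, -y + 7*z, 0)

d omega = sum_{i<j} (∂f_j/∂x_i - ∂f_i/∂x_j) dx_i ∧ dx_j. Under the identification (dy ∧ dz, dz ∧ dx, dx ∧ dy) ↔ (e_x, e_y, e_z), the coefficients are exactly the components of curl F. Compute:
  ∂R/∂y - ∂Q/∂z = (x) - (-y) = x + y
  ∂P/∂z - ∂R/∂x = (4*z) - (y - 3*z) = -y + 7*z
  ∂Q/∂x - ∂P/∂y = (0) - (0) = 0.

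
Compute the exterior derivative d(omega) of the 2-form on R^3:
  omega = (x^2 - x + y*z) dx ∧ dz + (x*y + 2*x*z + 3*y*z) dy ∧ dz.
d(omega) = (y + z) dx ∧ dy ∧ dz

For a 2-form omega = sum_{i<j} g_{ij} dx_i ∧ dx_j, the exterior derivative is
  d(omega) = sum_{i<j} d(g_{ij}) ∧ dx_i ∧ dx_j = sum_{i<j, k} (∂g_{ij}/∂x_k) dx_k ∧ dx_i ∧ dx_j.
Expand each term, using dx_k ∧ dx_i ∧ dx_j = sgn(permutation) dx_{(a)} ∧ dx_{(b)} ∧ dx_{(c)} with (a < b < c) sorted:
  d(x^2 - x + y*z) includes (∂/∂y)(x^2 - x + y*z) dy = (z) dy, which multiplied by dx ∧ dz gives (-z) dx ∧ dy ∧ dz
  d(x*y + 2*x*z + 3*y*z) includes (∂/∂x)(x*y + 2*x*z + 3*y*z) dx = (y + 2*z) dx, which multiplied by dy ∧ dz gives (y + 2*z) dx ∧ dy ∧ dz
Collecting like 3-forms: d(omega) = (y + z) dx ∧ dy ∧ dz.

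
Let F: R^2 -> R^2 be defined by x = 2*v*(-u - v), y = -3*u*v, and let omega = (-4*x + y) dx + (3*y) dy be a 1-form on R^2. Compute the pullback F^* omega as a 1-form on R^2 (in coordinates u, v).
F^* omega = (v^2*(17*u - 16*v)) du + (v*(17*u^2 - 36*u*v - 32*v^2)) dv

Using F^*(f dg) = (f ∘ F) d(g ∘ F), substitute each coordinate x_i by F_i(u, v) in f_i, and replace dx_i by d F_i = (∂F_i/∂u) du + (∂F_i/∂v) dv.
  For the x component: f_1(F) = v*(5*u + 8*v); d F_1 = (-2*v) du + (-2*u - 4*v) dv
  For the y component: f_2(F) = -9*u*v; d F_2 = (-3*v) du + (-3*u) dv
Combining and collecting du, dv coefficients:
  coeff of du: v^2*(17*u - 16*v)
  coeff of dv: v*(17*u^2 - 36*u*v - 32*v^2)
F^* omega = (v^2*(17*u - 16*v)) du + (v*(17*u^2 - 36*u*v - 32*v^2)) dv.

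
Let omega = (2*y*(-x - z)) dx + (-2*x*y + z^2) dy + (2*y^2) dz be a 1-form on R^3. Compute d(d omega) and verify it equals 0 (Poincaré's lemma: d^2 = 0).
d(d omega) = 0

Step 1: d omega = sum_{i<j} (∂f_j/∂x_i - ∂f_i/∂x_j) dx_i ∧ dx_j:
  coeff of dx ∧ dy: 2*x - 2*y + 2*z
  coeff of dx ∧ dz: 2*y
  coeff of dy ∧ dz: 4*y - 2*z
Step 2: Apply d again to each 2-form coefficient. The only possible 3-form in R^3 is dx ∧ dy ∧ dz, with coefficient
  ∂(coeff of dy∧dz)/∂x - ∂(coeff of dx∧dz)/∂y + ∂(coeff of dx∧dy)/∂z
  = ∂/∂x (4*y - 2*z) - ∂/∂y (2*y) + ∂/∂z (2*x - 2*y + 2*z).
Each of these terms simplifies to sums of mixed partials that cancel in pairs. The result is 0 (by equality of mixed partials for smooth functions — Schwarz / Clairaut).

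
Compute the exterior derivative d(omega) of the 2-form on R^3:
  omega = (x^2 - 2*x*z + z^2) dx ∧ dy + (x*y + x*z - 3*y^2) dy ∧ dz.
d(omega) = (-2*x + y + 3*z) dx ∧ dy ∧ dz

For a 2-form omega = sum_{i<j} g_{ij} dx_i ∧ dx_j, the exterior derivative is
  d(omega) = sum_{i<j} d(g_{ij}) ∧ dx_i ∧ dx_j = sum_{i<j, k} (∂g_{ij}/∂x_k) dx_k ∧ dx_i ∧ dx_j.
Expand each term, using dx_k ∧ dx_i ∧ dx_j = sgn(permutation) dx_{(a)} ∧ dx_{(b)} ∧ dx_{(c)} with (a < b < c) sorted:
  d(x^2 - 2*x*z + z^2) includes (∂/∂z)(x^2 - 2*x*z + z^2) dz = (-2*x + 2*z) dz, which multiplied by dx ∧ dy gives (-2*x + 2*z) dx ∧ dy ∧ dz
  d(x*y + x*z - 3*y^2) includes (∂/∂x)(x*y + x*z - 3*y^2) dx = (y + z) dx, which multiplied by dy ∧ dz gives (y + z) dx ∧ dy ∧ dz
Collecting like 3-forms: d(omega) = (-2*x + y + 3*z) dx ∧ dy ∧ dz.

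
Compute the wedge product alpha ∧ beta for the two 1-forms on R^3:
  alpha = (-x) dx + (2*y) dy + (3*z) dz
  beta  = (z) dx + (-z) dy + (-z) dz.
alpha ∧ beta = (z*(x - 2*y)) dx ∧ dy + (z*(x - 3*z)) dx ∧ dz + (z*(-2*y + 3*z)) dy ∧ dz

Distribute the wedge, using dx_i ∧ dx_j = -dx_j ∧ dx_i and dx_i ∧ dx_i = 0. For each pair (i, j) with i < j, the coefficient of dx_i ∧ dx_j in alpha ∧ beta is (alpha_i * beta_j - alpha_j * beta_i). Collecting: alpha ∧ beta = (z*(x - 2*y)) dx ∧ dy + (z*(x - 3*z)) dx ∧ dz + (z*(-2*y + 3*z)) dy ∧ dz.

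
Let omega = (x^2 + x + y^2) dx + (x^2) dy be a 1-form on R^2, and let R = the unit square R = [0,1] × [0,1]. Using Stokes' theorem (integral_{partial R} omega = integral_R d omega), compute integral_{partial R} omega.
integral_(partial R) omega = 0

Stokes: integral_partial_R omega = integral_R d omega with d omega = (∂Q/∂x - ∂P/∂y) dx ∧ dy.
  ∂Q/∂x = 2*x
  ∂P/∂y = 2*y
  integrand = ∂Q/∂x - ∂P/∂y = 2*x - 2*y.
Integrating over R: integral_0^1 integral_0^1 (2*x - 2*y) dx dy = 0.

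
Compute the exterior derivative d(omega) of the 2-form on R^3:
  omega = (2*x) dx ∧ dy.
d(omega) = 0

For a 2-form omega = sum_{i<j} g_{ij} dx_i ∧ dx_j, the exterior derivative is
  d(omega) = sum_{i<j} d(g_{ij}) ∧ dx_i ∧ dx_j = sum_{i<j, k} (∂g_{ij}/∂x_k) dx_k ∧ dx_i ∧ dx_j.
Expand each term, using dx_k ∧ dx_i ∧ dx_j = sgn(permutation) dx_{(a)} ∧ dx_{(b)} ∧ dx_{(c)} with (a < b < c) sorted:

Collecting like 3-forms: d(omega) = 0.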